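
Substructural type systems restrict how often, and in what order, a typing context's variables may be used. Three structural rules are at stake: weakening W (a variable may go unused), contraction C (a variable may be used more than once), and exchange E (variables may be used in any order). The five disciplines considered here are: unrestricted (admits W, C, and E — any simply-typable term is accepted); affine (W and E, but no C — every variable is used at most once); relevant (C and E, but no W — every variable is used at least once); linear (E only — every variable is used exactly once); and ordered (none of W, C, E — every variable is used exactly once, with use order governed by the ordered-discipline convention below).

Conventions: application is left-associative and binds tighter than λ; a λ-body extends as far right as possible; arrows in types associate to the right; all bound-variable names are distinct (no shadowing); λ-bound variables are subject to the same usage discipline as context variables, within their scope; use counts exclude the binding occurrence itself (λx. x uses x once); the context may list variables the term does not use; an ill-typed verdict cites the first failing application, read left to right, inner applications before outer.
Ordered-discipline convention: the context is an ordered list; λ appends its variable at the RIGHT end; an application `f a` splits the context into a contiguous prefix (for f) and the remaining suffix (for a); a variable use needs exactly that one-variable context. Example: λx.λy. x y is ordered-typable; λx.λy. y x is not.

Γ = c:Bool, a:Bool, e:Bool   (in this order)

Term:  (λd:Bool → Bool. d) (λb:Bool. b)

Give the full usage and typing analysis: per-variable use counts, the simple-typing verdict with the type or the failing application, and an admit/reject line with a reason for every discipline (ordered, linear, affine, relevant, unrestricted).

variable uses: c: 0, a: 0, e: 0, d [bound]: 1, b [bound]: 1
left-to-right use order: d, b
typing: ✓ — Bool → Bool
ordered ✗ (c, a, e never used (weakening))
linear ✗ (c, a, e never used (weakening))
affine ✓ (at most one use each (c, a, e, d, b))
relevant ✗ (c, a, e never used (weakening))
unrestricted ✓ (well-typed at Bool → Bool; no restrictions here)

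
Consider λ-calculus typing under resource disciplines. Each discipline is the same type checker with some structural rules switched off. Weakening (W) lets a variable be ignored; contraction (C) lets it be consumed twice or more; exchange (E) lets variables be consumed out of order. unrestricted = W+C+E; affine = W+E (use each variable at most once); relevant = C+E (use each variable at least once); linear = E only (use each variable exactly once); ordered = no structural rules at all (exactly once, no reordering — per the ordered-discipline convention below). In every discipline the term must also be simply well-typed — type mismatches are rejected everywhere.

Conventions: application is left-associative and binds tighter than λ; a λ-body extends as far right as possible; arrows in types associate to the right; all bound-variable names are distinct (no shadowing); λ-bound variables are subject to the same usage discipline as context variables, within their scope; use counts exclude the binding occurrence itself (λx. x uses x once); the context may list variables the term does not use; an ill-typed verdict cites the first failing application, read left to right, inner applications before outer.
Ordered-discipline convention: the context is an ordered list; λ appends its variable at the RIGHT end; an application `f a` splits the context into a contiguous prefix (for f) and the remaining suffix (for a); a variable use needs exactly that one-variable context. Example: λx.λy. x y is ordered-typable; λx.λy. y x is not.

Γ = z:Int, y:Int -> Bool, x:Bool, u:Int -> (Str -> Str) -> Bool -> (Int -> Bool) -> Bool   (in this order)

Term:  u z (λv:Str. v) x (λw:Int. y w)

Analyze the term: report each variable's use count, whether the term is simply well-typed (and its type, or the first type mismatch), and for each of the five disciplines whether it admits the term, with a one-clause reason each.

counts: z ×1, y ×1, x ×1, u ×1, v (bound) ×1, w (bound) ×1
order of uses: u, z, v, x, y, w
typing: well-typed — term : Bool
ordered ✗ (needs exchange: uses follow u, z, v, x, y, w)
linear ✓ (z, y, x, u, v, w: one use apiece)
affine ✓ (none of z, y, x, u, v, w used more than once)
relevant ✓ (at least one use each (z, y, x, u, v, w))
unrestricted ✓ (type-checks (Bool) and nothing is barred)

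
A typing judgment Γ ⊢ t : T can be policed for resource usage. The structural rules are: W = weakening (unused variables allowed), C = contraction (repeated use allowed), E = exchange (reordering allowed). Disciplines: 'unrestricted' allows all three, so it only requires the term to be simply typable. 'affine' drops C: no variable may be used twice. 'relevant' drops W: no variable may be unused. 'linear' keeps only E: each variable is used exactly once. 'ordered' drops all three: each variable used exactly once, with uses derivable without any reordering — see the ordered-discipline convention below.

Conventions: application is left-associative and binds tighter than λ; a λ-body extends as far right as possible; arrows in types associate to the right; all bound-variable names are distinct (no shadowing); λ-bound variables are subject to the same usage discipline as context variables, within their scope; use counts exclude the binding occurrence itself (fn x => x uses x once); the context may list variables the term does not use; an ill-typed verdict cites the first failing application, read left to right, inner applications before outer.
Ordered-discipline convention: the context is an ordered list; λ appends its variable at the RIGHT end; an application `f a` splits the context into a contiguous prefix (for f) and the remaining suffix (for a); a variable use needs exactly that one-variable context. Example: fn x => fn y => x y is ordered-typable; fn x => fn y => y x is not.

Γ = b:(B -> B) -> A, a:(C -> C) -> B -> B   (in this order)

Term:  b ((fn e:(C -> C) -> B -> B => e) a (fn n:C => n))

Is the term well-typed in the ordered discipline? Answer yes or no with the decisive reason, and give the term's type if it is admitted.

yes — b, a, e, n once each; derivable with no W/C/E; term : A
counts: b: 1×, a: 1×, e (λ-bound): 1×, n (λ-bound): 1×
order of uses: b, e, a, n
typing: the term checks, with type A
per-discipline verdicts: ordered ✓, linear ✓, affine ✓, relevant ✓, unrestricted ✓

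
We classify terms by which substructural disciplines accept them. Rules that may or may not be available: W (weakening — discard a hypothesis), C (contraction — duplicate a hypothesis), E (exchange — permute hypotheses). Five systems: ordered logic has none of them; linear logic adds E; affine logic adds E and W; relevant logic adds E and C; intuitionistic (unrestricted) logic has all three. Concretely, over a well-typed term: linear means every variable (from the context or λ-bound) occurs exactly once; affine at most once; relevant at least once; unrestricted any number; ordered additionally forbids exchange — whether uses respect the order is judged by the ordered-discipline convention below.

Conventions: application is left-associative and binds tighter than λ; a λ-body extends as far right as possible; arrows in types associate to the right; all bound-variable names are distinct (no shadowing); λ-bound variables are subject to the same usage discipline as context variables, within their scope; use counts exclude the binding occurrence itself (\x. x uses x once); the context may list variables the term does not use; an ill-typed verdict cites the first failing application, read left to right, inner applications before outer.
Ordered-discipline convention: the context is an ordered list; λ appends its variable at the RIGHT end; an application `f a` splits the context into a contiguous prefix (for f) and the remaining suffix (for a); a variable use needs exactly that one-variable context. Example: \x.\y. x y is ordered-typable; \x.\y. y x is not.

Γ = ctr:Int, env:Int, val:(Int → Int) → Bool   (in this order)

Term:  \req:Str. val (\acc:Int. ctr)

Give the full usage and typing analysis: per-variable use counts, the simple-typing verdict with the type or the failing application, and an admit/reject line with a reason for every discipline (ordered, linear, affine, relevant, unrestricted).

usage: ctr=1, env=0, val=1, req (bound)=0, acc (bound)=0
left-to-right use order: val, ctr
typing: the term checks, with type Str → Bool
ordered: ✗, unused: env, req, acc — weakening required
linear: ✗, unused: env, req, acc — weakening required
affine: ✓, no duplicate uses among ctr, env, val, req, acc
relevant: ✗, unused: env, req, acc — weakening required
unrestricted: ✓, type-checks (Str → Bool) and nothing is barred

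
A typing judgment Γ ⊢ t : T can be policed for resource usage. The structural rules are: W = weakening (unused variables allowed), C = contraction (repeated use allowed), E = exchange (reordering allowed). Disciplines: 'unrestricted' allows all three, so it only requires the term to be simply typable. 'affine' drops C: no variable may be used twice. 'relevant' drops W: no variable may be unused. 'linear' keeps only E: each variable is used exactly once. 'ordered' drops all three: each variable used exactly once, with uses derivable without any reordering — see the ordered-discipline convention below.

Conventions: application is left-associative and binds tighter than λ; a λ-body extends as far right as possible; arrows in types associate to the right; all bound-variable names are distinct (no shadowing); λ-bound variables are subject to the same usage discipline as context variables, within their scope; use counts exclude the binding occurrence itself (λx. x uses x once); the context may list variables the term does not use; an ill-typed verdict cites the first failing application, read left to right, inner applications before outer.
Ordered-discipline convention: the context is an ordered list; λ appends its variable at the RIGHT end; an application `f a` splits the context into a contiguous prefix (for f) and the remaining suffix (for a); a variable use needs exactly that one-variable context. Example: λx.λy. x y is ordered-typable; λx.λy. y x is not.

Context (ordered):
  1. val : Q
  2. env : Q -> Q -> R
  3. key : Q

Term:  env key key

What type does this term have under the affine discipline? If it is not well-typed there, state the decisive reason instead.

not well-typed under affine — needs contraction — key ×2
use counts: val: 0×, env: 1×, key: 2×
uses in reading order: env, key, key
typing: well-typed — term : R
summary: ordered ✗; linear ✗; affine ✗; relevant ✗; unrestricted ✓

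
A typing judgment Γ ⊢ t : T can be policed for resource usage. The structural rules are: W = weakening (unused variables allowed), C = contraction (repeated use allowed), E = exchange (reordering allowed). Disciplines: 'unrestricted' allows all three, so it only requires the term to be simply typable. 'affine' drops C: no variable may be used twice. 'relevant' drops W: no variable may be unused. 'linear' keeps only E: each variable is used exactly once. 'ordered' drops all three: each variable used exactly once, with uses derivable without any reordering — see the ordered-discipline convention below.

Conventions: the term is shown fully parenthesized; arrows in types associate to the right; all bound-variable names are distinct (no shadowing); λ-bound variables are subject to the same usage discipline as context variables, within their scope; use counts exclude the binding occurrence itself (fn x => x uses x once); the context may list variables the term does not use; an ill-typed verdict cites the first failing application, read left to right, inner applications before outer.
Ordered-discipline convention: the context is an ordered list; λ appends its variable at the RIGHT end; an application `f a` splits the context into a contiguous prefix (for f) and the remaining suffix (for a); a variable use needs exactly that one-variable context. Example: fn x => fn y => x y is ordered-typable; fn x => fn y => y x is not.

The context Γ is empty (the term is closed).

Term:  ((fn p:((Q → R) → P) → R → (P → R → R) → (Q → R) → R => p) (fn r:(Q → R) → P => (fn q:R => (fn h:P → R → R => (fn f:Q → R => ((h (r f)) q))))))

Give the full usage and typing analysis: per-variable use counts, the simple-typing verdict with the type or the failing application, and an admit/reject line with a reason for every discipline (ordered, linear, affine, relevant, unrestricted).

use counts: p (λ-bound): 1×; r (λ-bound): 1×; q (λ-bound): 1×; h (λ-bound): 1×; f (λ-bound): 1×
order of uses: p, h, r, f, q
typing: well-typed at ((Q → R) → P) → R → (P → R → R) → (Q → R) → R
ordered ✗ (use order p, h, r, f, q needs exchange)
linear ✓ (each of p, r, q, h, f used exactly once)
affine ✓ (none of p, r, q, h, f used more than once)
relevant ✓ (every one of p, r, q, h, f appears)
unrestricted ✓ (simply typable at ((Q → R) → P) → R → (P → R → R) → (Q → R) → R; W, C, E all held)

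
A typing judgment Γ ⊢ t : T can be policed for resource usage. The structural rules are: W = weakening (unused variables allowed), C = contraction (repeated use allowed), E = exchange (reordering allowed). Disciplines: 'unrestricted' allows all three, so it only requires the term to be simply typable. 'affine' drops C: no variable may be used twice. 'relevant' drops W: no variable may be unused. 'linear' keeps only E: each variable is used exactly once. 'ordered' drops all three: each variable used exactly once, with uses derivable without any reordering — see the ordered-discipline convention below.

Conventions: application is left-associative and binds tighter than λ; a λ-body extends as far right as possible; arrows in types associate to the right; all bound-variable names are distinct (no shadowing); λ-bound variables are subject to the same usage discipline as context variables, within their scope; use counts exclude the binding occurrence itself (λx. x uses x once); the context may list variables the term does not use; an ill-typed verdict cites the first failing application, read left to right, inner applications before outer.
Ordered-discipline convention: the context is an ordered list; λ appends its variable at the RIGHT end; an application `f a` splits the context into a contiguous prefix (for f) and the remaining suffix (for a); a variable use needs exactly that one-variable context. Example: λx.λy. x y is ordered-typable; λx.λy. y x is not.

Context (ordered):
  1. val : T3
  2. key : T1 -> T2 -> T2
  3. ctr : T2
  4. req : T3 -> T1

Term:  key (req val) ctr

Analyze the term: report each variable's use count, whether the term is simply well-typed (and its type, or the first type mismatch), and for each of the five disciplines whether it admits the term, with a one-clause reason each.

counts: val: 1×, key: 1×, ctr: 1×, req: 1×
uses in reading order: key, req, val, ctr
typing: ✓ — T2
ordered ✗ (no contiguous prefix/suffix split fits key, req, val, ctr)
linear ✓ (val, key, ctr, req: one use apiece)
affine ✓ (val, key, ctr, req: no repeats, contraction unneeded)
relevant ✓ (at least one use each (val, key, ctr, req))
unrestricted ✓ (well-typed at T2; no restrictions here)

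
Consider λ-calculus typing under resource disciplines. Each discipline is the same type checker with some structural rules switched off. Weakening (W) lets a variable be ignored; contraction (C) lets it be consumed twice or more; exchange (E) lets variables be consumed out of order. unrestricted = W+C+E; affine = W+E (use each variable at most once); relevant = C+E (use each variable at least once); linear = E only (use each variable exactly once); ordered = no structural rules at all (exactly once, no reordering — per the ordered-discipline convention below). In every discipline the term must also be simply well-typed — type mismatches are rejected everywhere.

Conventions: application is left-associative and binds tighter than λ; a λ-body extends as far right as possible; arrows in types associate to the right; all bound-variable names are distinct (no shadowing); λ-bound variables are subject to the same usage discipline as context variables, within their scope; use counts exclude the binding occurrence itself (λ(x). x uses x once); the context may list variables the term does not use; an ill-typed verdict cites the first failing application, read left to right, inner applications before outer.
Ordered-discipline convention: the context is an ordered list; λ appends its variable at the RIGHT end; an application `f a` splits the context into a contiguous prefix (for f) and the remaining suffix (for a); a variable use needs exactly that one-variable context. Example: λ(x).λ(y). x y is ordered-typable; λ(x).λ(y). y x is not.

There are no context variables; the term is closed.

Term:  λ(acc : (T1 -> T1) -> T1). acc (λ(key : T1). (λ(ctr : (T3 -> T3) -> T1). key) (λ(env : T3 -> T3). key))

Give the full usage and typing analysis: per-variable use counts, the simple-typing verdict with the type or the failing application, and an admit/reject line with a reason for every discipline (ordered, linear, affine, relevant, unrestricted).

use counts: acc [bound] ×1, key [bound] ×2, ctr [bound] ×0, env [bound] ×0
order of uses: acc, key, key
typing: well-typed — term : ((T1 -> T1) -> T1) -> T1
ordered ✗ (uses contraction: key ×2; ctr, env never used (weakening))
linear ✗ (uses contraction: key ×2; ctr, env never used (weakening))
affine ✗ (uses contraction: key ×2)
relevant ✗ (ctr, env never used (weakening))
unrestricted ✓ (typability at ((T1 -> T1) -> T1) -> T1 is all that's needed)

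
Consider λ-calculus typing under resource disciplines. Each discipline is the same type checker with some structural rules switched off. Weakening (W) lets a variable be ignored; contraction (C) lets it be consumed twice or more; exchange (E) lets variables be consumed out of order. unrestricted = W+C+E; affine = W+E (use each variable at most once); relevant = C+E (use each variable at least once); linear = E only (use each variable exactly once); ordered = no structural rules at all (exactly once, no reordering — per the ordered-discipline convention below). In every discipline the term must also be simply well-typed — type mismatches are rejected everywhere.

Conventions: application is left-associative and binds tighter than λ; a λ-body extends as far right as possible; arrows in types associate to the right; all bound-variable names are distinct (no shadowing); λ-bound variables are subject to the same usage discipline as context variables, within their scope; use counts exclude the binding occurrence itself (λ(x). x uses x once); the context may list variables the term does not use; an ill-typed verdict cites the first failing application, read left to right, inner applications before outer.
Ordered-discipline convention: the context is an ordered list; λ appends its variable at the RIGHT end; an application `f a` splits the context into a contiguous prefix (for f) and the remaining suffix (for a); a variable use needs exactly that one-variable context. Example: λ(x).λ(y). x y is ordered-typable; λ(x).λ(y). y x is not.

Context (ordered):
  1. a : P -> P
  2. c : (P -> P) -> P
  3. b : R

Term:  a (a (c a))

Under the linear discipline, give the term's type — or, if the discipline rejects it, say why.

not well-typed under linear — needs contraction — a ×3; needs weakening: b unused
use counts: a: 3, c: 1, b: 0
left-to-right use order: a, a, c, a
typing: well-typed — term : P
all disciplines: ordered ✗, linear ✗, affine ✗, relevant ✗, unrestricted ✓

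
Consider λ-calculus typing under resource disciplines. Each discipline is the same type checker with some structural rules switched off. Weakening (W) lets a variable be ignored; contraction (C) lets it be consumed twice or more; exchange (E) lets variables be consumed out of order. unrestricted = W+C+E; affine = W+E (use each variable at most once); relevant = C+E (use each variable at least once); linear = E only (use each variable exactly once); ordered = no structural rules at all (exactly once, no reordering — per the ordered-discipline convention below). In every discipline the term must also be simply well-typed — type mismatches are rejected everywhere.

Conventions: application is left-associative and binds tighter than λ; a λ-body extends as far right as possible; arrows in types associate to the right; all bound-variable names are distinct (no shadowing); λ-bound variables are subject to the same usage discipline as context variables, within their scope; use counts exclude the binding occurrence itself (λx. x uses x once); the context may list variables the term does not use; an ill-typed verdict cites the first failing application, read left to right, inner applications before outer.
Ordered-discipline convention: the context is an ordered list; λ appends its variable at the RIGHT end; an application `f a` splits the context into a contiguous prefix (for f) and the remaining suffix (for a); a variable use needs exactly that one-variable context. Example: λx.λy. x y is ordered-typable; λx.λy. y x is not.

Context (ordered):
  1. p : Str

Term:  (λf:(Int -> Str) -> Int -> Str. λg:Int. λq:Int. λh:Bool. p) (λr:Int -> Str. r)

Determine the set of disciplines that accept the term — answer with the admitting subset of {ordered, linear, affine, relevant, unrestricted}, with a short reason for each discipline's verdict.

admitted by: affine, unrestricted
counts: p ×1; f (λ-bound) ×0; g (λ-bound) ×0; q (λ-bound) ×0; h (λ-bound) ×0; r (λ-bound) ×1
order of uses: p, r
typing: ✓ — Int -> Int -> Bool -> Str
ordered: ✗, f, g, q, h left unused
linear: ✗, f, g, q, h left unused
affine: ✓, at most one use each (p, f, g, q, h, r)
relevant: ✗, f, g, q, h left unused
unrestricted: ✓, typability at Int -> Int -> Bool -> Str is all that's needed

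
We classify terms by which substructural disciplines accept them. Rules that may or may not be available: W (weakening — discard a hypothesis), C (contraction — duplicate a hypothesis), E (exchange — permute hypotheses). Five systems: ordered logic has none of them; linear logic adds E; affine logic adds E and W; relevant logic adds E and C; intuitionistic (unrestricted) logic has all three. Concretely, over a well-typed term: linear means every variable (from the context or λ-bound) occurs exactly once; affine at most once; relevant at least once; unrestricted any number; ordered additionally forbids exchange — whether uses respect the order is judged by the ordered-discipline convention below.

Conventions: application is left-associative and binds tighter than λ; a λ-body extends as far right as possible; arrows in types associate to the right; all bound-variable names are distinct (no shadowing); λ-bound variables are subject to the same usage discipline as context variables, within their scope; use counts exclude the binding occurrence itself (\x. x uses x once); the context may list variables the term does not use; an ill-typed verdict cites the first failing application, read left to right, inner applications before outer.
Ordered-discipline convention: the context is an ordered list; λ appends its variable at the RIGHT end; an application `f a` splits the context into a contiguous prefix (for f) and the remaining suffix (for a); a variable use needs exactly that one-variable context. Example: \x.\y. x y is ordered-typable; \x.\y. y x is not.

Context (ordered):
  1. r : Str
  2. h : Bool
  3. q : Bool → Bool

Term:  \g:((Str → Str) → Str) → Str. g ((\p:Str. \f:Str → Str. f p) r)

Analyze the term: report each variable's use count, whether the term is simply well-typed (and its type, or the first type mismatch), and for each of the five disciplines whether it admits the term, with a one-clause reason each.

usage: r: 1; h: 0; q: 0; g (λ-bound): 1; p (λ-bound): 1; f (λ-bound): 1
left-to-right use order: g, f, p, r
typing: well-typed at (((Str → Str) → Str) → Str) → Str
ordered: ✗ — h, q left unused
linear: ✗ — h, q left unused
affine: ✓ — r, h, q, g, p, f: no repeats, contraction unneeded
relevant: ✗ — h, q left unused
unrestricted: ✓ — type-checks ((((Str → Str) → Str) → Str) → Str) and nothing is barred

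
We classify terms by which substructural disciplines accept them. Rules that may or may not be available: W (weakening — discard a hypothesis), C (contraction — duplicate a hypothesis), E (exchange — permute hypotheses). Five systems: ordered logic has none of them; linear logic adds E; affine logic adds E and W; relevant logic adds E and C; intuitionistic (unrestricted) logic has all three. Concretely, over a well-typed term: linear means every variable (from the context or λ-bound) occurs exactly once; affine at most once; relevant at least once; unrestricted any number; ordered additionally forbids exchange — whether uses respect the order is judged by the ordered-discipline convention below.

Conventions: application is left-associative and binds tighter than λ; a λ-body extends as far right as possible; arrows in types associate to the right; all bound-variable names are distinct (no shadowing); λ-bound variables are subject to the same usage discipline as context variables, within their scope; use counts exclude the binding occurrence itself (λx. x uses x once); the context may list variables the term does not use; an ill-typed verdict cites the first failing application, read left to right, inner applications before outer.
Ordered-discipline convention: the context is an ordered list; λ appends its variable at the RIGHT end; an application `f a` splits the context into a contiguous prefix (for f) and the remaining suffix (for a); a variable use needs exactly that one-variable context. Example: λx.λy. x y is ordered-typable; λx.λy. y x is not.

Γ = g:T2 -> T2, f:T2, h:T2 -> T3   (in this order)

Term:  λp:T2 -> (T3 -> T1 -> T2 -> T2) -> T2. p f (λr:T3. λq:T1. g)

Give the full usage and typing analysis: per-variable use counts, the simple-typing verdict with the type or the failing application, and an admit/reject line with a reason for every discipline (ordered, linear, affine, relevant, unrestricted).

variable uses: g ×1; f ×1; h ×0; p [bound] ×1; r [bound] ×0; q [bound] ×0
order of uses: p, f, g
typing: well-typed — term : (T2 -> (T3 -> T1 -> T2 -> T2) -> T2) -> T2
ordered: ✗ — unused: h, r, q — weakening required
linear: ✗ — unused: h, r, q — weakening required
affine: ✓ — none of g, f, h, p, r, q used more than once
relevant: ✗ — unused: h, r, q — weakening required
unrestricted: ✓ — type-checks ((T2 -> (T3 -> T1 -> T2 -> T2) -> T2) -> T2) and nothing is barred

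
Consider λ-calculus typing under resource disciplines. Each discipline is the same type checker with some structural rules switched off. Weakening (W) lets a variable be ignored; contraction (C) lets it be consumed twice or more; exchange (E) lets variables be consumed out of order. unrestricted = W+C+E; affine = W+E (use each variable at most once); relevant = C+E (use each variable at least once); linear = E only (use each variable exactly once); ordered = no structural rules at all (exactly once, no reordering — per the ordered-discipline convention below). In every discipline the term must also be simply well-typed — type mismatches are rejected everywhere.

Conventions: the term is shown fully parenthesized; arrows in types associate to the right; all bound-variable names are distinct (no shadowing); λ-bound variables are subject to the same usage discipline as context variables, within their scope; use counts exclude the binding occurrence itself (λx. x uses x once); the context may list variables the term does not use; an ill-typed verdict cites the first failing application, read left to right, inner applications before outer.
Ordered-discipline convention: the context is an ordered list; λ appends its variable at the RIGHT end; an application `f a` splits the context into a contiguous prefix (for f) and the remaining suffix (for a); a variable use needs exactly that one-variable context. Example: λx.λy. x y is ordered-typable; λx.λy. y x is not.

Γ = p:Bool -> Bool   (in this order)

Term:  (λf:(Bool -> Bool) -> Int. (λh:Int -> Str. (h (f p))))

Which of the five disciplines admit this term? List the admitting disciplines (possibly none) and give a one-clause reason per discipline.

admitted by: linear, affine, relevant, unrestricted
counts: p ×1; f [bound] ×1; h [bound] ×1
uses in reading order: h, f, p
typing: the term checks, with type ((Bool -> Bool) -> Int) -> (Int -> Str) -> Str
ordered: ✗, no ordered split (uses run h, f, p)
linear: ✓, each of p, f, h used exactly once
affine: ✓, none of p, f, h used more than once
relevant: ✓, at least one use each (p, f, h)
unrestricted: ✓, type-checks (((Bool -> Bool) -> Int) -> (Int -> Str) -> Str) and nothing is barred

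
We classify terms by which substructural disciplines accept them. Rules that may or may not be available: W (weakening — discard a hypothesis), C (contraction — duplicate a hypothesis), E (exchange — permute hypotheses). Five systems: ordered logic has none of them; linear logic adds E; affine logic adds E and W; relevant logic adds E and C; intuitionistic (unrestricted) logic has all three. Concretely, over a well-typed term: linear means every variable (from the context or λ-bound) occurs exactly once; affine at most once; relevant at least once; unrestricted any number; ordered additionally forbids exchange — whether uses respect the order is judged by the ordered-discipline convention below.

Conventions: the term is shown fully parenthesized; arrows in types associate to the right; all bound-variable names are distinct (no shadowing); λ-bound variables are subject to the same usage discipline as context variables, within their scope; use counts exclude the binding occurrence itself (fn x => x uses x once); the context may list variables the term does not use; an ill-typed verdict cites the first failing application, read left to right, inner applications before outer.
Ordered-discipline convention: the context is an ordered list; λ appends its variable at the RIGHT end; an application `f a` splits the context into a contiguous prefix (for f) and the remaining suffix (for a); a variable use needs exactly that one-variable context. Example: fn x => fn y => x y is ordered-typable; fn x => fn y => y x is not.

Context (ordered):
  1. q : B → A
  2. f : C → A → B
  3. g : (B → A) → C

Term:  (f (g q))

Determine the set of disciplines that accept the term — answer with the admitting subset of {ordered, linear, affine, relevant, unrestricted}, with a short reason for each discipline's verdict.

accepted by: linear, affine, relevant, unrestricted
usage: q: 1×, f: 1×, g: 1×
uses in reading order: f, g, q
typing: ✓ — A → B
ordered ✗ (use order f, g, q needs exchange)
linear ✓ (exactly-once usage across q, f, g)
affine ✓ (q, f, g: no repeats, contraction unneeded)
relevant ✓ (at least one use each (q, f, g))
unrestricted ✓ (well-typed at A → B; no restrictions here)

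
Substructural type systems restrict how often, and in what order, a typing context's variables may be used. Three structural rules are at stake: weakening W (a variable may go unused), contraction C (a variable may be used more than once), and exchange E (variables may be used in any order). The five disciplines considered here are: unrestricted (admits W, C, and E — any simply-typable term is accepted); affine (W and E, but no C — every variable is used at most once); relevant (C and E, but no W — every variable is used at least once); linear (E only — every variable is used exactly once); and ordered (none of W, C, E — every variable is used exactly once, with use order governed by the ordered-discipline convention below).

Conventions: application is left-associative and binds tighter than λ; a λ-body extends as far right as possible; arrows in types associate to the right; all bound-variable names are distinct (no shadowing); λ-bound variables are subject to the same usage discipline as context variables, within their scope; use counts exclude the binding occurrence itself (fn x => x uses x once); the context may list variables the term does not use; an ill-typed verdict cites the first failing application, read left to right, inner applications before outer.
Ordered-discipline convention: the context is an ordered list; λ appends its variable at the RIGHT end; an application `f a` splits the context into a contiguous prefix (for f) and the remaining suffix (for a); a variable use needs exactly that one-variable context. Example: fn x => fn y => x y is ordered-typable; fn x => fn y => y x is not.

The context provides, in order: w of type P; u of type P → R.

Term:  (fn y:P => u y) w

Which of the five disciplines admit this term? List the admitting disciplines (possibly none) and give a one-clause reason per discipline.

admitted in: linear, affine, relevant, unrestricted
usage: w: 1, u: 1, y (λ-bound): 1
left-to-right use order: u, y, w
typing: well-typed — term : R
ordered: ✗ — no ordered split (uses run u, y, w)
linear: ✓ — each of w, u, y used exactly once
affine: ✓ — w, u, y: no repeats, contraction unneeded
relevant: ✓ — none of w, u, y goes unused
unrestricted: ✓ — simply typable at R; W, C, E all held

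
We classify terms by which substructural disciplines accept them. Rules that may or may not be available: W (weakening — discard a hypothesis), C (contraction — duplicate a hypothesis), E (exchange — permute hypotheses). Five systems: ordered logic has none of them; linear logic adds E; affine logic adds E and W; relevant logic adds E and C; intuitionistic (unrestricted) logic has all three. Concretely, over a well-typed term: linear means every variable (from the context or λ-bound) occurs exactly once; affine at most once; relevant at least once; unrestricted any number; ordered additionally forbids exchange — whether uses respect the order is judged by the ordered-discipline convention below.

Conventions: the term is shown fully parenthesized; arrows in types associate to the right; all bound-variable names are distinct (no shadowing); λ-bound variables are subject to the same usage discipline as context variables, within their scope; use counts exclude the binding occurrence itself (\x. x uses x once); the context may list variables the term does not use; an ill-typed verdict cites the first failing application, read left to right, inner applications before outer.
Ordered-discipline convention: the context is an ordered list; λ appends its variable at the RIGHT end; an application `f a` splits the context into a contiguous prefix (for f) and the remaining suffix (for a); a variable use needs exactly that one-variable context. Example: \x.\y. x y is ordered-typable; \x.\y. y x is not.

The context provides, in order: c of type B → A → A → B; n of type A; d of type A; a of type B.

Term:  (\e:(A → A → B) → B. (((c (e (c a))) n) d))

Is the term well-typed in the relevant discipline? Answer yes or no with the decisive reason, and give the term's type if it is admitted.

yes — at least one use each (c, n, d, a, e); term : ((A → A → B) → B) → B
variable uses: c ×2, n ×1, d ×1, a ×1, e (bound) ×1
use order (left to right): c, e, c, a, n, d
typing: well-typed — term : ((A → A → B) → B) → B
all disciplines: ordered ✗, linear ✗, affine ✗, relevant ✓, unrestricted ✓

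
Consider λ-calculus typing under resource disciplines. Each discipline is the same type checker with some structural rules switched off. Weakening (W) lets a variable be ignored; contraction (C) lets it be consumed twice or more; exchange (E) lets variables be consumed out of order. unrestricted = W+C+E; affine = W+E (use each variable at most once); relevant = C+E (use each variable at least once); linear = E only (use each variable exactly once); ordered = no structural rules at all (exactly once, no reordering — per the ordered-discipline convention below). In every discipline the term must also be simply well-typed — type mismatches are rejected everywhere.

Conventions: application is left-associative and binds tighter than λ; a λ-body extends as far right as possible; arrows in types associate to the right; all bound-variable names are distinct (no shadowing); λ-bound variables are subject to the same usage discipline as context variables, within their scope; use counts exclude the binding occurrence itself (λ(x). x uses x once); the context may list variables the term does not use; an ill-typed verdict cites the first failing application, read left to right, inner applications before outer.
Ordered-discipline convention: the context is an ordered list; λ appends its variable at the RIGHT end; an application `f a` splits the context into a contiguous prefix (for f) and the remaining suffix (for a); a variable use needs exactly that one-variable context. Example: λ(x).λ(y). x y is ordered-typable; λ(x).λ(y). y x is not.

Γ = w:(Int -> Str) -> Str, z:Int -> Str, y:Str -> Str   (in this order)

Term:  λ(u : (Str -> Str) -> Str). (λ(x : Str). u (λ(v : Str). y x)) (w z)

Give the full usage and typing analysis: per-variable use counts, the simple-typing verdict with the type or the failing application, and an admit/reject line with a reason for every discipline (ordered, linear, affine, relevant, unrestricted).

counts: w=1; z=1; y=1; u (λ-bound)=1; x (λ-bound)=1; v (λ-bound)=0
uses in reading order: u, y, x, w, z
typing: the term checks, with type ((Str -> Str) -> Str) -> Str
ordered: ✗ — v never used (weakening)
linear: ✗ — v never used (weakening)
affine: ✓ — none of w, z, y, u, x, v used more than once
relevant: ✗ — v never used (weakening)
unrestricted: ✓ — well-typed at ((Str -> Str) -> Str) -> Str; no restrictions here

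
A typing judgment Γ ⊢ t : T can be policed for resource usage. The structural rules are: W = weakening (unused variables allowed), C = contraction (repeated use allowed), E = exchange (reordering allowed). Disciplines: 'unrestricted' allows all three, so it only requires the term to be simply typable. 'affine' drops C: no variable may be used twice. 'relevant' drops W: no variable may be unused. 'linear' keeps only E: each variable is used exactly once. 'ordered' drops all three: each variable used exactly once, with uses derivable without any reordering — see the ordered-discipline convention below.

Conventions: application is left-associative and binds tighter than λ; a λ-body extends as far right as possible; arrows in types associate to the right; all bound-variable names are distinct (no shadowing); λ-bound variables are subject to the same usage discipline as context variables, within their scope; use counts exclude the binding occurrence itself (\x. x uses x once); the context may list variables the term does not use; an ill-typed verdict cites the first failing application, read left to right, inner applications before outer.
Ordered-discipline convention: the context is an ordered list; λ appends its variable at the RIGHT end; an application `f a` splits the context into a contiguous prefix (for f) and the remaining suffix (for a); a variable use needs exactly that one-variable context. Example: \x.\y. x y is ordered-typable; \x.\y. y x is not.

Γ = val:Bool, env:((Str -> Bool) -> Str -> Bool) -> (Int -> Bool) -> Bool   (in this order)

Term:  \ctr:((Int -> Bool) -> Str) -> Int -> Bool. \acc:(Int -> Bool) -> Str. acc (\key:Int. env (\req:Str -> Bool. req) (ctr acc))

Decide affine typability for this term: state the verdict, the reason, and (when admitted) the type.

no — acc ×2 used more than once (contraction)
use counts: val=0; env=1; ctr [bound]=1; acc [bound]=2; key [bound]=0; req [bound]=1
use order (left to right): acc, env, req, ctr, acc
typing: the term checks, with type (((Int -> Bool) -> Str) -> Int -> Bool) -> ((Int -> Bool) -> Str) -> Str
all disciplines: ordered ✗; linear ✗; affine ✗; relevant ✗; unrestricted ✓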